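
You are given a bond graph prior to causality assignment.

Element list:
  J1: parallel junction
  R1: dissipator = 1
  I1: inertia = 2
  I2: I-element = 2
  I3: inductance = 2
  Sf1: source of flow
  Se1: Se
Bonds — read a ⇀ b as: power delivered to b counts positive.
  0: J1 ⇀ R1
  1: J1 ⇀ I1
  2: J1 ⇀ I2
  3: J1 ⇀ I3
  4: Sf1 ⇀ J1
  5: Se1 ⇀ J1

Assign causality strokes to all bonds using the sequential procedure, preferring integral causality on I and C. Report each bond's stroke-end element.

b0 stroke at R1
b1 stroke at I1
b2 stroke at I2
b3 stroke at I3
b4 stroke at Sf1
b5 stroke at J1

bond 4 |Sf1  (Sf1: flow source, stroke at near end)
bond 5 |J1  (Se1 fixes effort; stroke away)
bond 0 |R1  (J1 effort already set via bond 5)
bond 1 |I1  (J1: bond 5 brought effort, rest push out)
bond 2 |I2  (0-jn J1 has e-setter on 5)
bond 3 |I3  (J1 effort already set via bond 5)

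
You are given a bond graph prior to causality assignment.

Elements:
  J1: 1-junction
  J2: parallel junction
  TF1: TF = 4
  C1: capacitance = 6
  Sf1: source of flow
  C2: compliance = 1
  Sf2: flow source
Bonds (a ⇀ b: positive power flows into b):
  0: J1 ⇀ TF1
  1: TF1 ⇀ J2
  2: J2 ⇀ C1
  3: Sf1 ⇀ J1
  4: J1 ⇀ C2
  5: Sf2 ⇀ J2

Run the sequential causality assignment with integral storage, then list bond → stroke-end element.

bond 0 |J1
bond 1 |TF1
bond 2 |J2
bond 3 |Sf1
bond 4 |J1
bond 5 |Sf2

β3 |Sf1  (source Sf1 imposes f)
β5 |Sf2  (Sf2 (Sf) sets flow on bond)
β0 |J1  (common-f at J1 fixed by 3)
β4 |J1  (common-f at J1 fixed by 3)
β1 |TF1  (TF TF1: opposite of bond 0)
β2 |J2  (closing 0-jn rule on J2)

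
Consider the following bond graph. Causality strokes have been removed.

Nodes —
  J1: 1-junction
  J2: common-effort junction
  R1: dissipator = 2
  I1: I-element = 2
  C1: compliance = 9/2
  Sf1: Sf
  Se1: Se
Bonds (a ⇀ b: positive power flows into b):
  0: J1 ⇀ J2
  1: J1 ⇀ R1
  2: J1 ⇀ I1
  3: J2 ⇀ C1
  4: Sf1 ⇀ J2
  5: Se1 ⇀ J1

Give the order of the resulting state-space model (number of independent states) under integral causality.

2  (C1, I1 all integral)

β4 stroke→Sf1  (Sf1 fixes flow; stroke at Sf1)
β5 stroke→J1  (Se1 fixes effort; stroke away)
β2 stroke→I1  (prefer integral on I1)
β0 stroke→J1  (1-jn J1 has f-setter on 2)
β1 stroke→J1  (1-jn J1 has f-setter on 2)
β3 stroke→J2  (closing 0-jn rule on J2)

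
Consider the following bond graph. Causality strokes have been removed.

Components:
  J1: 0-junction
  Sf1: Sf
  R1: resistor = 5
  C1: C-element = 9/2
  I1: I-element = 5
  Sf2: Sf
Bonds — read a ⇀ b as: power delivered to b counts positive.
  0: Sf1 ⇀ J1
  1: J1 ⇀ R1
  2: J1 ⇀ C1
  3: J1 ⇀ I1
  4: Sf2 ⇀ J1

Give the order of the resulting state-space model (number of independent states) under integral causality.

2  (C1, I1 all integral)

β0 →Sf1  (Sf1 (Sf) sets flow on bond)
β4 →Sf2  (Sf2 fixes flow; stroke at Sf2)
β2 →J1  (C1: C, integral causality)
β1 →R1  (common-e at J1 fixed by 2)
β3 →I1  (0-jn J1 has e-setter on 2)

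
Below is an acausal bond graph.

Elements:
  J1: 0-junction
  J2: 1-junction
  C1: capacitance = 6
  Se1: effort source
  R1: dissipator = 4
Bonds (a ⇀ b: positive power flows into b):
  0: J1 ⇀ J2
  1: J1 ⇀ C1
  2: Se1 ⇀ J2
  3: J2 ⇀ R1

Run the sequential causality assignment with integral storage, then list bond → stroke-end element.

b0 |J2
b1 |J1
b2 |J2
b3 |R1

bond 2 |J2  (Se1 (Se) sets effort on bond)
bond 1 |J1  (C1: C, integral causality)
bond 0 |J2  (0-jn J1 has e-setter on 1)
bond 3 |R1  (only one flow-in slot at J2)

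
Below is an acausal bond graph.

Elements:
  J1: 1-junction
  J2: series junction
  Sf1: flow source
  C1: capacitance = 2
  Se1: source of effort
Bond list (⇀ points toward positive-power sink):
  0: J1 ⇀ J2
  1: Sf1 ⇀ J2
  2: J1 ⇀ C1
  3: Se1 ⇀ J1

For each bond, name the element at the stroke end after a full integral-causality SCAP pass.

b0 |J2
b1 |Sf1
b2 |J1
b3 |J1

b1 stroke at Sf1  (Sf1 (Sf) sets flow on bond)
b3 stroke at J1  (source Se1 imposes e)
b0 stroke at J2  (J2 flow already set via bond 1)
b2 stroke at J1  (1-jn J1 has f-setter on 0)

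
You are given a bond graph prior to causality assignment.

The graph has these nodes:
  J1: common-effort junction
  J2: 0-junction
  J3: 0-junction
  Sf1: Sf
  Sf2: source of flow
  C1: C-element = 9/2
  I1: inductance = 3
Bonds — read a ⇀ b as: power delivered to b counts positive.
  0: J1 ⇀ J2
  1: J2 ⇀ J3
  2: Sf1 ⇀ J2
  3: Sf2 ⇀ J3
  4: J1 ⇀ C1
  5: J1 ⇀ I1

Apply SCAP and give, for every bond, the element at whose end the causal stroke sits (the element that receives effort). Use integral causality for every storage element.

#0 |J2
#1 |J3
#2 |Sf1
#3 |Sf2
#4 |J1
#5 |I1

b2 stroke at Sf1  (source Sf1 imposes f)
b3 stroke at Sf2  (source Sf2 imposes f)
b1 stroke at J3  (closing 0-jn rule on J3)
b0 stroke at J2  (only one effort-in slot at J2)
b4 stroke at J1  (C1 outputs effort q/C1)
b5 stroke at I1  (0-jn J1 has e-setter on 4)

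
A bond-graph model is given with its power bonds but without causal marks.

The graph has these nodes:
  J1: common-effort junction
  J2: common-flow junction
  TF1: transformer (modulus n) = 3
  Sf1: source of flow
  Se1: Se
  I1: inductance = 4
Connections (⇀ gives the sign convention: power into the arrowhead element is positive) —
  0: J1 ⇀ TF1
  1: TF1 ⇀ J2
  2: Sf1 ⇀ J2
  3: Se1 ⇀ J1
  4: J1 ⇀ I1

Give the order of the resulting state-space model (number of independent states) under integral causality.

bond 2 |Sf1  (Sf1: flow source, stroke at near end)
bond 3 |J1  (source Se1 imposes e)
bond 0 |TF1  (J1 effort already set via bond 3)
bond 4 |I1  (0-jn J1 has e-setter on 3)
bond 1 |J2  (J2 flow already set via bond 2)

1  (I1 all integral)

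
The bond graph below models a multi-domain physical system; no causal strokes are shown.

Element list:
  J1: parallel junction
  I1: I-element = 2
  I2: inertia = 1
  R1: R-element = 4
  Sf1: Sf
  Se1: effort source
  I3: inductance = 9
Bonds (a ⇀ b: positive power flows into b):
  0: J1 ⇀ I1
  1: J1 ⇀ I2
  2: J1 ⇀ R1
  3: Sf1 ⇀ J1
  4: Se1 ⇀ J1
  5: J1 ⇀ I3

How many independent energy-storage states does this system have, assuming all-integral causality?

β3 |Sf1  (source Sf1 imposes f)
β4 |J1  (Se1 (Se) sets effort on bond)
β0 |I1  (J1 effort already set via bond 4)
β1 |I2  (J1 effort already set via bond 4)
β2 |R1  (J1 effort already set via bond 4)
β5 |I3  (J1: bond 4 brought effort, rest push out)

3  (I1, I2, I3 all integral)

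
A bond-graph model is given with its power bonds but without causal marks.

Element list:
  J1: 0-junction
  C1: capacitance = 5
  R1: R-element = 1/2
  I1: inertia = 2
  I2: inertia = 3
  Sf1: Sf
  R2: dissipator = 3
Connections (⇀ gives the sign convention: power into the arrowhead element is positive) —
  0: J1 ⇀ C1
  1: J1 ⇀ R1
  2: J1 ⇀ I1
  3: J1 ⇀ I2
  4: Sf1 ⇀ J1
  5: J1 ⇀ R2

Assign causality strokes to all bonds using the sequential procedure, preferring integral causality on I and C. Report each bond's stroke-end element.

b4 stroke at Sf1  (Sf1: flow source, stroke at near end)
b0 stroke at J1  (C1 outputs effort q/C1)
b1 stroke at R1  (J1 effort already set via bond 0)
b2 stroke at I1  (0-jn J1 has e-setter on 0)
b3 stroke at I2  (0-jn J1 has e-setter on 0)
b5 stroke at R2  (common-e at J1 fixed by 0)

bond 0 |J1
bond 1 |R1
bond 2 |I1
bond 3 |I2
bond 4 |Sf1
bond 5 |R2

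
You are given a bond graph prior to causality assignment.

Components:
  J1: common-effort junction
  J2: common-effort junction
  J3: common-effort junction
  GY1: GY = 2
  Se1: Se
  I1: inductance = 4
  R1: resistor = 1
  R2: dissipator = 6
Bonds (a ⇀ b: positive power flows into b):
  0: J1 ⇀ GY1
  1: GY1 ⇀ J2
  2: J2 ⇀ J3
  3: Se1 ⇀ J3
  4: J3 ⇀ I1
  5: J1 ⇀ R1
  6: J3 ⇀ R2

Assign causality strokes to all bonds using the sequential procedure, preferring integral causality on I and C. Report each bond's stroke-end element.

#0 |GY1
#1 |GY1
#2 |J2
#3 |J3
#4 |I1
#5 |J1
#6 |R2

bond 3 |J3  (Se1 fixes effort; stroke away)
bond 2 |J2  (common-e at J3 fixed by 3)
bond 4 |I1  (common-e at J3 fixed by 3)
bond 6 |R2  (0-jn J3 has e-setter on 3)
bond 1 |GY1  (J2 effort already set via bond 2)
bond 0 |GY1  (GY GY1: same side as bond 1)
bond 5 |J1  (J1 needs exactly one e-in)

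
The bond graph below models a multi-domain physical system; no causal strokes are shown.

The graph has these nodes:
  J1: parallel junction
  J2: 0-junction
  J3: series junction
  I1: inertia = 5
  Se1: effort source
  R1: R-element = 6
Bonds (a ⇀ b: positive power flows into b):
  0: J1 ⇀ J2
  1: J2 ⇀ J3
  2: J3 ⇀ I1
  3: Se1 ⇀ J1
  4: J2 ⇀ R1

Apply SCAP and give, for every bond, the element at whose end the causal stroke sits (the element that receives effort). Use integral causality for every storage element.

bond 3 stroke→J1  (Se1 (Se) sets effort on bond)
bond 0 stroke→J2  (common-e at J1 fixed by 3)
bond 1 stroke→J3  (J2: bond 0 brought effort, rest push out)
bond 4 stroke→R1  (J2: bond 0 brought effort, rest push out)
bond 2 stroke→I1  (closing 1-jn rule on J3)

b0 stroke at J2
b1 stroke at J3
b2 stroke at I1
b3 stroke at J1
b4 stroke at R1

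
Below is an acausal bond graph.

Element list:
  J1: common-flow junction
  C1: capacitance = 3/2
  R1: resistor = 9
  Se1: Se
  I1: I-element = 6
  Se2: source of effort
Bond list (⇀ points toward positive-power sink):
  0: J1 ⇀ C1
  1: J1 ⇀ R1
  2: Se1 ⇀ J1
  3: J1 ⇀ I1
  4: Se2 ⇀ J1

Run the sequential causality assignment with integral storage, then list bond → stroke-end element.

β0 |J1
β1 |J1
β2 |J1
β3 |I1
β4 |J1

β2 →J1  (Se1 (Se) sets effort on bond)
β4 →J1  (Se2 (Se) sets effort on bond)
β0 →J1  (C1: C, integral causality)
β3 →I1  (I1 integral (f out))
β1 →J1  (J1: bond 3 brought flow, rest push out)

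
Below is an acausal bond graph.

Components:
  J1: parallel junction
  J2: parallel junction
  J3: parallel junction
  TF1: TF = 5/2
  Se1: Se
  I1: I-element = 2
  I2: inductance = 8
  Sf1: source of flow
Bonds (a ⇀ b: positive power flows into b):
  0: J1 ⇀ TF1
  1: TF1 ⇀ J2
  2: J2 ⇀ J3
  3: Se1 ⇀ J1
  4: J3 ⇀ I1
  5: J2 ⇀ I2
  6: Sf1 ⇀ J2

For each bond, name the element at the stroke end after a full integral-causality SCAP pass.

β3 stroke→J1  (Se1 (Se) sets effort on bond)
β6 stroke→Sf1  (Sf1 fixes flow; stroke at Sf1)
β0 stroke→TF1  (common-e at J1 fixed by 3)
β1 stroke→J2  (through TF1, causality passes straight; one stroke at TF1)
β2 stroke→J3  (J2: bond 1 brought effort, rest push out)
β5 stroke→I2  (common-e at J2 fixed by 1)
β4 stroke→I1  (0-jn J3 has e-setter on 2)

β0 stroke→TF1
β1 stroke→J2
β2 stroke→J3
β3 stroke→J1
β4 stroke→I1
β5 stroke→I2
β6 stroke→Sf1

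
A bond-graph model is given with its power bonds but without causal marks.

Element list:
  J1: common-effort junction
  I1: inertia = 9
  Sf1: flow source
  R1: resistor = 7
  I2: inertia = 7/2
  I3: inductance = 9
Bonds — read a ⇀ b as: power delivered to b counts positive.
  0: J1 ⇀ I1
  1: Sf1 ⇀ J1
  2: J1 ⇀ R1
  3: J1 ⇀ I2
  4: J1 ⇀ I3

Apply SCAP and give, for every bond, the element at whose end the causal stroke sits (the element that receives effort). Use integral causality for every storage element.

bond 1 →Sf1  (source Sf1 imposes f)
bond 0 →I1  (I1 integral (f out))
bond 3 →I2  (I2: I, integral causality)
bond 4 →I3  (I3 integral (f out))
bond 2 →J1  (J1 needs exactly one e-in)

#0 stroke at I1
#1 stroke at Sf1
#2 stroke at J1
#3 stroke at I2
#4 stroke at I3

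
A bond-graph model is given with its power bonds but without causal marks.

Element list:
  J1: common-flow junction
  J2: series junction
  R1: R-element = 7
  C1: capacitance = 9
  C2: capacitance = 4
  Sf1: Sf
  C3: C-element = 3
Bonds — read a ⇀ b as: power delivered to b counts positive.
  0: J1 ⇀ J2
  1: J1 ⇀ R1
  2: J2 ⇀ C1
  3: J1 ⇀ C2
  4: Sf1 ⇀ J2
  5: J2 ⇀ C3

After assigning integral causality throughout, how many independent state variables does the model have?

3  (C1, C2, C3 all integral)

#4 stroke→Sf1  (Sf1 fixes flow; stroke at Sf1)
#0 stroke→J2  (1-jn J2 has f-setter on 4)
#2 stroke→J2  (common-f at J2 fixed by 4)
#5 stroke→J2  (common-f at J2 fixed by 4)
#1 stroke→J1  (1-jn J1 has f-setter on 0)
#3 stroke→J1  (J1 flow already set via bond 0)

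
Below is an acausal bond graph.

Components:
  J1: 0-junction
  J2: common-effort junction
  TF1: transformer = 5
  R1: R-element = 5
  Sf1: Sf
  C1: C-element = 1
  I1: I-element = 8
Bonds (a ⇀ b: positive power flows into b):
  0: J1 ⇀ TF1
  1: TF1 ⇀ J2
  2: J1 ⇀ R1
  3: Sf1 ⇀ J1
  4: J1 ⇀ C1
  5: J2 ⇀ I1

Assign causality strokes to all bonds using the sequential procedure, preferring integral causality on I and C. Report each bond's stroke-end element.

bond 0 stroke at TF1
bond 1 stroke at J2
bond 2 stroke at R1
bond 3 stroke at Sf1
bond 4 stroke at J1
bond 5 stroke at I1

#3 stroke→Sf1  (source Sf1 imposes f)
#4 stroke→J1  (C1: C, integral causality)
#0 stroke→TF1  (0-jn J1 has e-setter on 4)
#2 stroke→R1  (J1: bond 4 brought effort, rest push out)
#1 stroke→J2  (TF1 one-in-one-out from 0)
#5 stroke→I1  (0-jn J2 has e-setter on 1)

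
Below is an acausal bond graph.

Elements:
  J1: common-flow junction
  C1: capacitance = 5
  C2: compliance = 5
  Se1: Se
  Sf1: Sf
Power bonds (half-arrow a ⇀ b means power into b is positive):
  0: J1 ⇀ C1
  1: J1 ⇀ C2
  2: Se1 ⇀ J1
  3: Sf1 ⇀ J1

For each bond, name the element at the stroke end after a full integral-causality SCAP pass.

bond 2 stroke at J1  (Se1 fixes effort; stroke away)
bond 3 stroke at Sf1  (source Sf1 imposes f)
bond 0 stroke at J1  (common-f at J1 fixed by 3)
bond 1 stroke at J1  (J1 flow already set via bond 3)

b0 stroke→J1
b1 stroke→J1
b2 stroke→J1
b3 stroke→Sf1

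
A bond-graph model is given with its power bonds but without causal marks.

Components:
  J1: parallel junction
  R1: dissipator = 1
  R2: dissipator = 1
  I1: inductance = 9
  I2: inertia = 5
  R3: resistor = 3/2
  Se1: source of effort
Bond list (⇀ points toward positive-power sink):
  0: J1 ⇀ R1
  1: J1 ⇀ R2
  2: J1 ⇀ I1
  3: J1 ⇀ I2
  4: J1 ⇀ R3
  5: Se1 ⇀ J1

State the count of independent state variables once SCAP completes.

bond 5 →J1  (Se1 (Se) sets effort on bond)
bond 0 →R1  (common-e at J1 fixed by 5)
bond 1 →R2  (common-e at J1 fixed by 5)
bond 2 →I1  (0-jn J1 has e-setter on 5)
bond 3 →I2  (common-e at J1 fixed by 5)
bond 4 →R3  (J1 effort already set via bond 5)

2  (I1, I2 all integral)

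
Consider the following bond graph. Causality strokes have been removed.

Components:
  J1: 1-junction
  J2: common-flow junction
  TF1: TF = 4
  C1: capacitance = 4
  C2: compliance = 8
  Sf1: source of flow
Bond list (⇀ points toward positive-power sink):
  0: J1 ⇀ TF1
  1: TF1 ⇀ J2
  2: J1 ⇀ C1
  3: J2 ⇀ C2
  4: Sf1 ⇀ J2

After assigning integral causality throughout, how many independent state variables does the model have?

#4 |Sf1  (Sf1: flow source, stroke at near end)
#1 |J2  (common-f at J2 fixed by 4)
#3 |J2  (J2: bond 4 brought flow, rest push out)
#0 |TF1  (TF TF1: opposite of bond 1)
#2 |J1  (1-jn J1 has f-setter on 0)

2  (C1, C2 all integral)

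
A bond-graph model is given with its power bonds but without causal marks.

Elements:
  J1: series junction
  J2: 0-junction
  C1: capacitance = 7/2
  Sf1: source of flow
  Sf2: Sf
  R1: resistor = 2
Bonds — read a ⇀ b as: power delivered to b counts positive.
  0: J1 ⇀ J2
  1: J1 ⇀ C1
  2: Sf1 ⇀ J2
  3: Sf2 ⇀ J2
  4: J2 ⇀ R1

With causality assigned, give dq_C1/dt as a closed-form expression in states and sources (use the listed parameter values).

b2 stroke→Sf1  (source Sf1 imposes f)
b3 stroke→Sf2  (Sf2 (Sf) sets flow on bond)
b1 stroke→J1  (C1 integral (e out))
b0 stroke→J2  (closing 1-jn rule on J1)
b4 stroke→R1  (0-jn J2 has e-setter on 0)

dq_C1/dt = -F_Sf1 - F_Sf2 - q_C1/7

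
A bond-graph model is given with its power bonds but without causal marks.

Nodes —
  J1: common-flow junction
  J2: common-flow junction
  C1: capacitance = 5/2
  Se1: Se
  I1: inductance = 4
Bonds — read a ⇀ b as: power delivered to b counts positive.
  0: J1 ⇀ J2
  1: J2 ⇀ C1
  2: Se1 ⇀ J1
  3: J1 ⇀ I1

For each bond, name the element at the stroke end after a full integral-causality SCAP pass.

b2 stroke at J1  (source Se1 imposes e)
b1 stroke at J2  (prefer integral on C1)
b0 stroke at J1  (only one flow-in slot at J2)
b3 stroke at I1  (J1 needs exactly one f-in)

bond 0 →J1
bond 1 →J2
bond 2 →J1
bond 3 →I1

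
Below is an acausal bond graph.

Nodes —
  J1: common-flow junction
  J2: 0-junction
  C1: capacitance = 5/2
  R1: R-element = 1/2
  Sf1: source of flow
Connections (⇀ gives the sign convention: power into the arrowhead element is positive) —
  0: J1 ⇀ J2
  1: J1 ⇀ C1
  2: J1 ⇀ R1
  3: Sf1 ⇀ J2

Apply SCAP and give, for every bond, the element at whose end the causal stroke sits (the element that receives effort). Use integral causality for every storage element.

b0 stroke→J2
b1 stroke→J1
b2 stroke→J1
b3 stroke→Sf1

β3 |Sf1  (Sf1 (Sf) sets flow on bond)
β0 |J2  (closing 0-jn rule on J2)
β1 |J1  (1-jn J1 has f-setter on 0)
β2 |J1  (J1: bond 0 brought flow, rest push out)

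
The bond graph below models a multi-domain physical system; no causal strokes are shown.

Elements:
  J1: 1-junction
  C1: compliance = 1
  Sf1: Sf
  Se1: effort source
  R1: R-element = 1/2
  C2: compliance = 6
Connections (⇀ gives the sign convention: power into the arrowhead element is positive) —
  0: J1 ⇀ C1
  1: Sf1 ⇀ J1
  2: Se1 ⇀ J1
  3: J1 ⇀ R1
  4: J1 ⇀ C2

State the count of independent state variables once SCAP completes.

β1 →Sf1  (Sf1 (Sf) sets flow on bond)
β2 →J1  (Se1 (Se) sets effort on bond)
β0 →J1  (common-f at J1 fixed by 1)
β3 →J1  (J1: bond 1 brought flow, rest push out)
β4 →J1  (J1 flow already set via bond 1)

2  (C1, C2 all integral)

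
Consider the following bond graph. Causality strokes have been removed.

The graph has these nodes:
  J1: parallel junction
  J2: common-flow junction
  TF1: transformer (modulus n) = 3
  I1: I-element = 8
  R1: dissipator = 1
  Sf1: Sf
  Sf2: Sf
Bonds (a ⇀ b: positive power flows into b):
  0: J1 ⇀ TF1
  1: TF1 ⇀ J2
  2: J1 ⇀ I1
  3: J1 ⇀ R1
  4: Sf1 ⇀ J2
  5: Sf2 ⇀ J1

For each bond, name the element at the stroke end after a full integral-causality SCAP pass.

β4 →Sf1  (source Sf1 imposes f)
β5 →Sf2  (Sf2 (Sf) sets flow on bond)
β1 →J2  (1-jn J2 has f-setter on 4)
β0 →TF1  (TF1: transformer flips bond 1)
β2 →I1  (I1 integral (f out))
β3 →J1  (closing 0-jn rule on J1)

b0 stroke at TF1
b1 stroke at J2
b2 stroke at I1
b3 stroke at J1
b4 stroke at Sf1
b5 stroke at Sf2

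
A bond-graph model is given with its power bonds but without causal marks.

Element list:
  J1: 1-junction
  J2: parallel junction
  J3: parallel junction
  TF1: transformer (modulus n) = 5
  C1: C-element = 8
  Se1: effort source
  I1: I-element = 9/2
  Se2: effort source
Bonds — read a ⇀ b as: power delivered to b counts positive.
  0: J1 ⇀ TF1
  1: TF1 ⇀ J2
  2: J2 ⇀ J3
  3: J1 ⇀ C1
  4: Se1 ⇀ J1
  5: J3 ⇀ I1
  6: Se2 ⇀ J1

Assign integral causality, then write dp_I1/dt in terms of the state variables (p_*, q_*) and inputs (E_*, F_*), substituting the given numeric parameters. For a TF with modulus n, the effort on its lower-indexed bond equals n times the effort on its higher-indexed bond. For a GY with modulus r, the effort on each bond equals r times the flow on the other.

dp_I1/dt = E_Se1/5 + E_Se2/5 - q_C1/40

#4 stroke→J1  (Se1 (Se) sets effort on bond)
#6 stroke→J1  (source Se2 imposes e)
#3 stroke→J1  (C1: C, integral causality)
#0 stroke→TF1  (closing 1-jn rule on J1)
#1 stroke→J2  (TF TF1: opposite of bond 0)
#2 stroke→J3  (0-jn J2 has e-setter on 1)
#5 stroke→I1  (common-e at J3 fixed by 2)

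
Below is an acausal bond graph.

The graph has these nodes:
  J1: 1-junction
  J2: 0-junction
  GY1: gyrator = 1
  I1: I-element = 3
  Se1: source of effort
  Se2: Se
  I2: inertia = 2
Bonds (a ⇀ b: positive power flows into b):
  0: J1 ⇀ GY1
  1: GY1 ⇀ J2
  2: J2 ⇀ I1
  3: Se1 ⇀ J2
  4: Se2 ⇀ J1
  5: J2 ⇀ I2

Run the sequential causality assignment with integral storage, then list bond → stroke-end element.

b3 stroke at J2  (source Se1 imposes e)
b4 stroke at J1  (source Se2 imposes e)
b0 stroke at GY1  (J1 needs exactly one f-in)
b1 stroke at GY1  (common-e at J2 fixed by 3)
b2 stroke at I1  (J2 effort already set via bond 3)
b5 stroke at I2  (common-e at J2 fixed by 3)

β0 |GY1
β1 |GY1
β2 |I1
β3 |J2
β4 |J1
β5 |I2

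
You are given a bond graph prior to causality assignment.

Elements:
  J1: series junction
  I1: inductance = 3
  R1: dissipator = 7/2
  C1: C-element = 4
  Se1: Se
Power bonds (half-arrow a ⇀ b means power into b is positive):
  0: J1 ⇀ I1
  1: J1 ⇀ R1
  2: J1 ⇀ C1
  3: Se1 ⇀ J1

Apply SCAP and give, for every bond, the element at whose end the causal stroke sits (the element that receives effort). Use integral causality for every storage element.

β0 stroke→I1
β1 stroke→J1
β2 stroke→J1
β3 stroke→J1

b3 |J1  (source Se1 imposes e)
b0 |I1  (I1: I, integral causality)
b1 |J1  (common-f at J1 fixed by 0)
b2 |J1  (common-f at J1 fixed by 0)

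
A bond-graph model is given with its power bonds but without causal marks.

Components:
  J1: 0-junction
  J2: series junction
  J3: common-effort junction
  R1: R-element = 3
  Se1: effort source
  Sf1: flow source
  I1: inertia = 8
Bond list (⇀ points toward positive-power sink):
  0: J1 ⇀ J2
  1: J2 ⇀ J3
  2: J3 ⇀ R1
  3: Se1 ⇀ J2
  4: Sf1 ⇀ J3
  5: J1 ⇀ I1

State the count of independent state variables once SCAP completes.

1  (I1 all integral)

bond 3 |J2  (Se1 fixes effort; stroke away)
bond 4 |Sf1  (Sf1 fixes flow; stroke at Sf1)
bond 5 |I1  (I1 outputs flow p/I1)
bond 0 |J1  (J1: last free bond brings effort in)
bond 1 |J2  (1-jn J2 has f-setter on 0)
bond 2 |J3  (J3: last free bond brings effort in)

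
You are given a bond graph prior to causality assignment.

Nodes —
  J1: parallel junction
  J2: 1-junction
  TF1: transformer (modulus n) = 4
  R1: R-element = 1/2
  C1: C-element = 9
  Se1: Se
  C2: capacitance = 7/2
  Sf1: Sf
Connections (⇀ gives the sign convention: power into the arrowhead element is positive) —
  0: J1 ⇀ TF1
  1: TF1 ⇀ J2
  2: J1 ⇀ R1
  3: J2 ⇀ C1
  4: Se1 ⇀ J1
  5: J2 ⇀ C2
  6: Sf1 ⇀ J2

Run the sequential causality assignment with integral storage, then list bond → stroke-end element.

β0 stroke at TF1
β1 stroke at J2
β2 stroke at R1
β3 stroke at J2
β4 stroke at J1
β5 stroke at J2
β6 stroke at Sf1

#4 |J1  (Se1 (Se) sets effort on bond)
#6 |Sf1  (Sf1: flow source, stroke at near end)
#0 |TF1  (J1 effort already set via bond 4)
#2 |R1  (J1 effort already set via bond 4)
#1 |J2  (1-jn J2 has f-setter on 6)
#3 |J2  (J2: bond 6 brought flow, rest push out)
#5 |J2  (1-jn J2 has f-setter on 6)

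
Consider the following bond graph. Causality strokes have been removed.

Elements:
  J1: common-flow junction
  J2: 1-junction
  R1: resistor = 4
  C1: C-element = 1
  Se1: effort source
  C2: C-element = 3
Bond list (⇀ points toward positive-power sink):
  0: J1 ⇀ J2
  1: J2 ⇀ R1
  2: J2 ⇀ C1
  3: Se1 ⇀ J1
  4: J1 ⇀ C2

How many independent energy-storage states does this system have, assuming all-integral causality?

2  (C1, C2 all integral)

β3 |J1  (Se1 (Se) sets effort on bond)
β2 |J2  (C1: C, integral causality)
β4 |J1  (C2: C, integral causality)
β0 |J2  (J1: last free bond brings flow in)
β1 |R1  (J2: last free bond brings flow in)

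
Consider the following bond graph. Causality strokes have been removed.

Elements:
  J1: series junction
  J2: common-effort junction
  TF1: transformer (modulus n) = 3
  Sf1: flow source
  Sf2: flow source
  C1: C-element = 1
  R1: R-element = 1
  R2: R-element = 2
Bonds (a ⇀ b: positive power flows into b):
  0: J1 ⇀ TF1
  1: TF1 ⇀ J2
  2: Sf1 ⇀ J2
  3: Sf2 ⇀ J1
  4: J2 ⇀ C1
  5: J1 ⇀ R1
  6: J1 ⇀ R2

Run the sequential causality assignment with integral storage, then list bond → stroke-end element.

b2 |Sf1  (Sf1 (Sf) sets flow on bond)
b3 |Sf2  (source Sf2 imposes f)
b0 |J1  (J1 flow already set via bond 3)
b5 |J1  (J1: bond 3 brought flow, rest push out)
b6 |J1  (J1: bond 3 brought flow, rest push out)
b1 |TF1  (TF TF1: opposite of bond 0)
b4 |J2  (J2 needs exactly one e-in)

bond 0 stroke→J1
bond 1 stroke→TF1
bond 2 stroke→Sf1
bond 3 stroke→Sf2
bond 4 stroke→J2
bond 5 stroke→J1
bond 6 stroke→J1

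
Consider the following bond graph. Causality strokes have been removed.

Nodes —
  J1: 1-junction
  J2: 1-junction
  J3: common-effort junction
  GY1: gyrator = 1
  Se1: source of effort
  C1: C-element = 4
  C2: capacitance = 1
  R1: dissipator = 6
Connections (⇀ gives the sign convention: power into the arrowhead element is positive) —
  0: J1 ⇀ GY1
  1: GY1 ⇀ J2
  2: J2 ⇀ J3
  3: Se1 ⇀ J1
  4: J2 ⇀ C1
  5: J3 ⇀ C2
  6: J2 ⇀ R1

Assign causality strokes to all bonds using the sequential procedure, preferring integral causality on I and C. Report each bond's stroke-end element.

bond 0 |GY1
bond 1 |GY1
bond 2 |J2
bond 3 |J1
bond 4 |J2
bond 5 |J3
bond 6 |J2

bond 3 →J1  (Se1: effort source, stroke at far end)
bond 0 →GY1  (J1 needs exactly one f-in)
bond 1 →GY1  (through GY1, causality inverts; strokes same side of GY1)
bond 2 →J2  (1-jn J2 has f-setter on 1)
bond 4 →J2  (common-f at J2 fixed by 1)
bond 6 →J2  (1-jn J2 has f-setter on 1)
bond 5 →J3  (J3: last free bond brings effort in)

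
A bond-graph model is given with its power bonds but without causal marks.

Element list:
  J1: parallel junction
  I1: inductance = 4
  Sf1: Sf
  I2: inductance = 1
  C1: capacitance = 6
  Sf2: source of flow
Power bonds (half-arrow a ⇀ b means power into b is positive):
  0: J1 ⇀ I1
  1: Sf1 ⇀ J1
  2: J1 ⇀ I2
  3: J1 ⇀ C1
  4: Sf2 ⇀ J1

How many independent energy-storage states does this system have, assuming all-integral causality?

#1 →Sf1  (Sf1 fixes flow; stroke at Sf1)
#4 →Sf2  (source Sf2 imposes f)
#0 →I1  (I1: I, integral causality)
#2 →I2  (I2 outputs flow p/I2)
#3 →J1  (J1: last free bond brings effort in)

3  (C1, I1, I2 all integral)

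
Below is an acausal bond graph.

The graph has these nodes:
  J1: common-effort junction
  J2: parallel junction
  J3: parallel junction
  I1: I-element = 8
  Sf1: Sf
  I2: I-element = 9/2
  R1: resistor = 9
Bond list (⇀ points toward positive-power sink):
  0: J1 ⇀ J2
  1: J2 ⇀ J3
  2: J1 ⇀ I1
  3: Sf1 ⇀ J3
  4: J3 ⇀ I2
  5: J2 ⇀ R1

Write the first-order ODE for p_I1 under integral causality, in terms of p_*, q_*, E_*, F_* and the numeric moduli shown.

dp_I1/dt = 9*F_Sf1 - 9*p_I1/8 - 2*p_I2

b3 |Sf1  (Sf1 (Sf) sets flow on bond)
b2 |I1  (I1 outputs flow p/I1)
b0 |J1  (only one effort-in slot at J1)
b4 |I2  (I2: I, integral causality)
b1 |J3  (only one effort-in slot at J3)
b5 |J2  (J2 needs exactly one e-in)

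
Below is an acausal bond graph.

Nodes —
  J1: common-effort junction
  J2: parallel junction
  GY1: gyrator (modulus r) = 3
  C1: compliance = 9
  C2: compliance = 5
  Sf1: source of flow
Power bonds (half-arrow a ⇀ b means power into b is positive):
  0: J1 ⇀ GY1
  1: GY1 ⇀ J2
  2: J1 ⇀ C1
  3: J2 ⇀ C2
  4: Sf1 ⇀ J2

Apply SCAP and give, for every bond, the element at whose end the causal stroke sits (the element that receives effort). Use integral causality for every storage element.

b0 →GY1
b1 →GY1
b2 →J1
b3 →J2
b4 →Sf1

β4 stroke→Sf1  (source Sf1 imposes f)
β2 stroke→J1  (C1 outputs effort q/C1)
β0 stroke→GY1  (0-jn J1 has e-setter on 2)
β1 stroke→GY1  (through GY1, causality inverts; strokes same side of GY1)
β3 stroke→J2  (J2 needs exactly one e-in)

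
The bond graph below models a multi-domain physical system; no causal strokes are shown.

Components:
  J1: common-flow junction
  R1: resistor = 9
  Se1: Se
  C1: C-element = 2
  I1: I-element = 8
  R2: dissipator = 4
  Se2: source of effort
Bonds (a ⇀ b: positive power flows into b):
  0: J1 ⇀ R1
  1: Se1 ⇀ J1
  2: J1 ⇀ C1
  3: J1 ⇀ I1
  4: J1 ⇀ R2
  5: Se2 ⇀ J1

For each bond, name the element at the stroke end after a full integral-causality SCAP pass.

bond 1 stroke→J1  (Se1: effort source, stroke at far end)
bond 5 stroke→J1  (Se2 fixes effort; stroke away)
bond 2 stroke→J1  (C1 integral (e out))
bond 3 stroke→I1  (I1: I, integral causality)
bond 0 stroke→J1  (1-jn J1 has f-setter on 3)
bond 4 stroke→J1  (J1: bond 3 brought flow, rest push out)

#0 stroke→J1
#1 stroke→J1
#2 stroke→J1
#3 stroke→I1
#4 stroke→J1
#5 stroke→J1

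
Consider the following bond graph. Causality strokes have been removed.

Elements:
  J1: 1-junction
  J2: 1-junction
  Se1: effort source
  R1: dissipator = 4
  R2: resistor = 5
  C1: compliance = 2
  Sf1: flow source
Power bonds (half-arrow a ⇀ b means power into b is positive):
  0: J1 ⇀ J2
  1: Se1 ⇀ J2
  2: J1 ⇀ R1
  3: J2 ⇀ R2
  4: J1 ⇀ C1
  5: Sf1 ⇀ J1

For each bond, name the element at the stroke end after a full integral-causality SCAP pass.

bond 1 |J2  (Se1: effort source, stroke at far end)
bond 5 |Sf1  (Sf1 fixes flow; stroke at Sf1)
bond 0 |J1  (1-jn J1 has f-setter on 5)
bond 2 |J1  (J1 flow already set via bond 5)
bond 4 |J1  (J1: bond 5 brought flow, rest push out)
bond 3 |J2  (J2: bond 0 brought flow, rest push out)

#0 stroke at J1
#1 stroke at J2
#2 stroke at J1
#3 stroke at J2
#4 stroke at J1
#5 stroke at Sf1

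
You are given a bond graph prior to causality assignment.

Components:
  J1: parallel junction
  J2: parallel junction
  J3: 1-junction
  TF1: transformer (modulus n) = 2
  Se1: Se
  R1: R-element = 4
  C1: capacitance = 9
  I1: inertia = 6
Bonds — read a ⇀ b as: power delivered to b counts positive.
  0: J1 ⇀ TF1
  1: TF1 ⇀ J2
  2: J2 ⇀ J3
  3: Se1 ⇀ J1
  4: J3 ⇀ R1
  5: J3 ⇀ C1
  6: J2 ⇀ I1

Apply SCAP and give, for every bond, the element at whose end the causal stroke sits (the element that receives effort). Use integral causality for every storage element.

#0 stroke at TF1
#1 stroke at J2
#2 stroke at J3
#3 stroke at J1
#4 stroke at R1
#5 stroke at J3
#6 stroke at I1

#3 →J1  (source Se1 imposes e)
#0 →TF1  (common-e at J1 fixed by 3)
#1 →J2  (TF1 one-in-one-out from 0)
#2 →J3  (J2: bond 1 brought effort, rest push out)
#6 →I1  (J2: bond 1 brought effort, rest push out)
#5 →J3  (C1: C, integral causality)
#4 →R1  (J3: last free bond brings flow in)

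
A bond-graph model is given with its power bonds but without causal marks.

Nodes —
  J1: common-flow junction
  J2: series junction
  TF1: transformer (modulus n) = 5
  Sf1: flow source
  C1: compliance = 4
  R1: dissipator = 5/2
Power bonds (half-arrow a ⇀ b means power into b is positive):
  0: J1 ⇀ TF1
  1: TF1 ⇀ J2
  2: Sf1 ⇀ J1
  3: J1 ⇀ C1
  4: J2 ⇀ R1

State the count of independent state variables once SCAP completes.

1  (C1 all integral)

#2 stroke→Sf1  (Sf1 (Sf) sets flow on bond)
#0 stroke→J1  (common-f at J1 fixed by 2)
#3 stroke→J1  (common-f at J1 fixed by 2)
#1 stroke→TF1  (through TF1, causality passes straight; one stroke at TF1)
#4 stroke→J2  (1-jn J2 has f-setter on 1)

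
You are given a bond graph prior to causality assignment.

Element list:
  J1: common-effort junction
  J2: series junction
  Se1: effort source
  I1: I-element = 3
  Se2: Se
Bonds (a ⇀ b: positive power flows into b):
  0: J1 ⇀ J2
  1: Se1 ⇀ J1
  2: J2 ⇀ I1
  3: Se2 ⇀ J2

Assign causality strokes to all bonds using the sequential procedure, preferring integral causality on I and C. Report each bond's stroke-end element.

bond 1 stroke→J1  (source Se1 imposes e)
bond 3 stroke→J2  (source Se2 imposes e)
bond 0 stroke→J2  (common-e at J1 fixed by 1)
bond 2 stroke→I1  (J2 needs exactly one f-in)

β0 →J2
β1 →J1
β2 →I1
β3 →J2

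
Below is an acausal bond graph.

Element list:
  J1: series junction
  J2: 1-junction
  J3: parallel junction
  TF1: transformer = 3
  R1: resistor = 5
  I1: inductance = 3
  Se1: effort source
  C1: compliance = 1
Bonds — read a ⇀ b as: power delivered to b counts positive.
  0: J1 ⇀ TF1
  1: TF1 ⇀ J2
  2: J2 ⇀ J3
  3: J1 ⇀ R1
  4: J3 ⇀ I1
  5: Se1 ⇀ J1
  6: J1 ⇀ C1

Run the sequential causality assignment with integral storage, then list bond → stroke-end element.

b5 stroke→J1  (Se1 (Se) sets effort on bond)
b4 stroke→I1  (I1: I, integral causality)
b2 stroke→J3  (only one effort-in slot at J3)
b1 stroke→J2  (J2: bond 2 brought flow, rest push out)
b0 stroke→TF1  (TF TF1: opposite of bond 1)
b3 stroke→J1  (J1: bond 0 brought flow, rest push out)
b6 stroke→J1  (J1 flow already set via bond 0)

#0 |TF1
#1 |J2
#2 |J3
#3 |J1
#4 |I1
#5 |J1
#6 |J1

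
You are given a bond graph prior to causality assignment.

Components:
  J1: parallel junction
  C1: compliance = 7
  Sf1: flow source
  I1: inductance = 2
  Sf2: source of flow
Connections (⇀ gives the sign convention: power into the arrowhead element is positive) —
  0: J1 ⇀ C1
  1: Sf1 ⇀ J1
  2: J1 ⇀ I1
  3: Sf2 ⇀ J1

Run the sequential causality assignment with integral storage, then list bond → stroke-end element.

b0 stroke at J1
b1 stroke at Sf1
b2 stroke at I1
b3 stroke at Sf2

#1 →Sf1  (Sf1 (Sf) sets flow on bond)
#3 →Sf2  (Sf2: flow source, stroke at near end)
#0 →J1  (prefer integral on C1)
#2 →I1  (J1 effort already set via bond 0)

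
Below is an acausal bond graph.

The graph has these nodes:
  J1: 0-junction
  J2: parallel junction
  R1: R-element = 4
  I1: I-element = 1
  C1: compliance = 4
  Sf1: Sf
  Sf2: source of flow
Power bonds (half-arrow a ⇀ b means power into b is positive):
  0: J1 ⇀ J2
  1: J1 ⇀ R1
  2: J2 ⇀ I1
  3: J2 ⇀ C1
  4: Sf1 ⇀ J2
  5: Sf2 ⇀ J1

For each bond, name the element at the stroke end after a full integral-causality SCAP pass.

β0 stroke→J1
β1 stroke→R1
β2 stroke→I1
β3 stroke→J2
β4 stroke→Sf1
β5 stroke→Sf2

β4 |Sf1  (Sf1 fixes flow; stroke at Sf1)
β5 |Sf2  (source Sf2 imposes f)
β2 |I1  (prefer integral on I1)
β3 |J2  (C1 outputs effort q/C1)
β0 |J1  (common-e at J2 fixed by 3)
β1 |R1  (common-e at J1 fixed by 0)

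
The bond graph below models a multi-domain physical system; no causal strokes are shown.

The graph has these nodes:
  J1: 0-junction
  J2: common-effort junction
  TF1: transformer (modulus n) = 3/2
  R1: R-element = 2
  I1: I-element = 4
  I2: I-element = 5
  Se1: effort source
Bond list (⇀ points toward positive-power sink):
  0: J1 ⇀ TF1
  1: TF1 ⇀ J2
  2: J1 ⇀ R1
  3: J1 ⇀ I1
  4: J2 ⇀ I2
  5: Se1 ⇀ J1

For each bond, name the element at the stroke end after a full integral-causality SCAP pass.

β5 →J1  (source Se1 imposes e)
β0 →TF1  (common-e at J1 fixed by 5)
β2 →R1  (common-e at J1 fixed by 5)
β3 →I1  (common-e at J1 fixed by 5)
β1 →J2  (through TF1, causality passes straight; one stroke at TF1)
β4 →I2  (J2: bond 1 brought effort, rest push out)

β0 |TF1
β1 |J2
β2 |R1
β3 |I1
β4 |I2
β5 |J1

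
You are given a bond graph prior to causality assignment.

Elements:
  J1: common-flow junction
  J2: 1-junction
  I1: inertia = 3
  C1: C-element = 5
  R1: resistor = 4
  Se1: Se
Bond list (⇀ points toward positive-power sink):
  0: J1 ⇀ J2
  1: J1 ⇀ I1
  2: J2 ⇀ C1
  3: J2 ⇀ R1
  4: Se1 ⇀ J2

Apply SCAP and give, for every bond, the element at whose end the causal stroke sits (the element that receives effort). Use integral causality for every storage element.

b0 stroke→J1
b1 stroke→I1
b2 stroke→J2
b3 stroke→J2
b4 stroke→J2

β4 stroke→J2  (Se1: effort source, stroke at far end)
β1 stroke→I1  (I1: I, integral causality)
β0 stroke→J1  (1-jn J1 has f-setter on 1)
β2 stroke→J2  (J2 flow already set via bond 0)
β3 stroke→J2  (1-jn J2 has f-setter on 0)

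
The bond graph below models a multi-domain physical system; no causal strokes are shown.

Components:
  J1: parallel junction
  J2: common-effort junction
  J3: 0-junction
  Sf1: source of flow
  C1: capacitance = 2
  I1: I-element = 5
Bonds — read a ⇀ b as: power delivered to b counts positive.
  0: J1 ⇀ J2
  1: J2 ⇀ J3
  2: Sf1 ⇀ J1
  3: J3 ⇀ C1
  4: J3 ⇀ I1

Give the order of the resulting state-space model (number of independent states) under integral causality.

β2 |Sf1  (Sf1 fixes flow; stroke at Sf1)
β0 |J1  (J1: last free bond brings effort in)
β1 |J2  (J2: last free bond brings effort in)
β3 |J3  (C1 integral (e out))
β4 |I1  (0-jn J3 has e-setter on 3)

2  (C1, I1 all integral)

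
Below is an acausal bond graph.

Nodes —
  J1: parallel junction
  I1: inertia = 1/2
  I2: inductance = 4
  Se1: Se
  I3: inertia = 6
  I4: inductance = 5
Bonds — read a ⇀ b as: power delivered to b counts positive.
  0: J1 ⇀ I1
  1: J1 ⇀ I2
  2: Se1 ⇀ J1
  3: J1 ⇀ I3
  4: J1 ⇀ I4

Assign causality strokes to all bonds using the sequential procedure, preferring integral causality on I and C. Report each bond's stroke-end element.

β0 |I1
β1 |I2
β2 |J1
β3 |I3
β4 |I4

b2 →J1  (Se1 fixes effort; stroke away)
b0 →I1  (J1: bond 2 brought effort, rest push out)
b1 →I2  (J1 effort already set via bond 2)
b3 →I3  (J1: bond 2 brought effort, rest push out)
b4 →I4  (common-e at J1 fixed by 2)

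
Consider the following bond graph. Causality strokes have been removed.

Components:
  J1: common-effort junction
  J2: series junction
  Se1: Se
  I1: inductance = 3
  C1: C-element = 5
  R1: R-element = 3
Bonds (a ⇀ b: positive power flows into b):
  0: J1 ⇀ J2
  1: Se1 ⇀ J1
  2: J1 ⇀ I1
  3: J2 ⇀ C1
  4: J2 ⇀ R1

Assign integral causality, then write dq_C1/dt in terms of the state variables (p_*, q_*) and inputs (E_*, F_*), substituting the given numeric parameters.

dq_C1/dt = E_Se1/3 - q_C1/15

β1 stroke→J1  (Se1 (Se) sets effort on bond)
β0 stroke→J2  (J1 effort already set via bond 1)
β2 stroke→I1  (J1 effort already set via bond 1)
β3 stroke→J2  (prefer integral on C1)
β4 stroke→R1  (J2: last free bond brings flow in)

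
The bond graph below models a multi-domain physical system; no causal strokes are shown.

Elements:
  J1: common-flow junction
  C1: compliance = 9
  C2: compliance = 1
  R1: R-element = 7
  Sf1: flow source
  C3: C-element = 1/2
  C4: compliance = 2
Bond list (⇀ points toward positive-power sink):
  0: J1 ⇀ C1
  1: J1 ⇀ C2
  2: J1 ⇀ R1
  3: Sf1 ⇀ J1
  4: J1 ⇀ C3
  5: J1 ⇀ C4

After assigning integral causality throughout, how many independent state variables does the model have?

4  (C1, C2, C3, C4 all integral)

bond 3 stroke at Sf1  (Sf1 (Sf) sets flow on bond)
bond 0 stroke at J1  (common-f at J1 fixed by 3)
bond 1 stroke at J1  (common-f at J1 fixed by 3)
bond 2 stroke at J1  (J1: bond 3 brought flow, rest push out)
bond 4 stroke at J1  (J1 flow already set via bond 3)
bond 5 stroke at J1  (J1: bond 3 brought flow, rest push out)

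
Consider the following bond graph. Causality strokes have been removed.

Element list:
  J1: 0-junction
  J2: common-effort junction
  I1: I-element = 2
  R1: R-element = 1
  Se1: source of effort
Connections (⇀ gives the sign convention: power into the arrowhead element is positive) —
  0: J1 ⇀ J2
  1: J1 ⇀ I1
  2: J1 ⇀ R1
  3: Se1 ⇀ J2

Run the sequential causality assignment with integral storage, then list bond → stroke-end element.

β0 |J1
β1 |I1
β2 |R1
β3 |J2

b3 stroke→J2  (Se1 (Se) sets effort on bond)
b0 stroke→J1  (J2: bond 3 brought effort, rest push out)
b1 stroke→I1  (0-jn J1 has e-setter on 0)
b2 stroke→R1  (J1 effort already set via bond 0)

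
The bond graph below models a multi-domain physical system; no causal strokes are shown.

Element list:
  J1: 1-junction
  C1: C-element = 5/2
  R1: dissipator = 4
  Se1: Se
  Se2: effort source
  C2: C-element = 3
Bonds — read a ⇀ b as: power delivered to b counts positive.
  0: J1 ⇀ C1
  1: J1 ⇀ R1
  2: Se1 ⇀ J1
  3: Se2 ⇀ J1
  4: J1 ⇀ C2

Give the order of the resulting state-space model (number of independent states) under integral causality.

2  (C1, C2 all integral)

#2 stroke→J1  (source Se1 imposes e)
#3 stroke→J1  (Se2 (Se) sets effort on bond)
#0 stroke→J1  (prefer integral on C1)
#4 stroke→J1  (C2 outputs effort q/C2)
#1 stroke→R1  (closing 1-jn rule on J1)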